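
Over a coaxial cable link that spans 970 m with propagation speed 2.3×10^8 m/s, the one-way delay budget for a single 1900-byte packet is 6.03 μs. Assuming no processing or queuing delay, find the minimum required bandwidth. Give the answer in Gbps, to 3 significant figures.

8.39 Gbps

L = 15200 bits.
Propagation delay = 970 / 2.3e+08 = 4.21739 μs.
Transmission budget = 6.03 − 4.21739 = 1.81261 μs.
R ≥ L / t_tx = 15200 bits / 1.81261e-06 s = 8.39 Gbps.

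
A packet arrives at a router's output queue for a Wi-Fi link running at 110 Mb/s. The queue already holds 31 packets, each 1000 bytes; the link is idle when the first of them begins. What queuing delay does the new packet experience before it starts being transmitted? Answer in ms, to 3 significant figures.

2.25 ms

Each queued packet: L/R = 8000/110000000 = 0.0727273 ms.
31 queued → 2.25455 ms.
Queuing delay = 2.25 ms.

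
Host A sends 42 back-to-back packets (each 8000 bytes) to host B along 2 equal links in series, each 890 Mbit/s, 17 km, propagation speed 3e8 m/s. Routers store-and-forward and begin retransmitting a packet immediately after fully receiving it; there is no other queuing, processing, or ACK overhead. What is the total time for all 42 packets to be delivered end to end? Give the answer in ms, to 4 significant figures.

3.205 ms

Per-hop transmission t_tx = L/R = 64000/890000000 = 0.0719101 ms.
Per-hop propagation t_prop = 17000/300000000 = 0.0566667 ms.
Pipeline fill: first packet needs 2·t_tx to clear all hops; remaining 41 packets each add one t_tx.
Total = (2+42-1)·t_tx + 2·t_prop = 43·0.0719101 + 2·0.0566667 = 3.205 ms.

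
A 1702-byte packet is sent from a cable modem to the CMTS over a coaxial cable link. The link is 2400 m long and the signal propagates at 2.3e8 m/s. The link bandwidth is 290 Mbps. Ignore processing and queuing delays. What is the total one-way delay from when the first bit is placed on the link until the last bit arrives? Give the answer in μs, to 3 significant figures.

L = 1702 × 8 = 13616 bits.
Transmission delay = L/R = 13616 / 290000000 = 46.9517 μs.
Propagation delay = d/s = 2400 m / 2.3e+08 m/s = 10.4348 μs.
Total = 57.4 μs.

57.4 μs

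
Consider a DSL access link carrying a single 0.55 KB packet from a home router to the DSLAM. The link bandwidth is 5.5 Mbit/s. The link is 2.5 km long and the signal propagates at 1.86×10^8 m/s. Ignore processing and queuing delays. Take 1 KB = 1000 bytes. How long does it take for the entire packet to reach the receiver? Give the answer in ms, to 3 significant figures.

0.813 ms

L = 4400 bits.
Transmission delay = L/R = 4400 / 5500000 = 0.8 ms.
Propagation delay = d/s = 2500 m / 186000000 m/s = 0.0134409 ms.
Total = 0.813 ms.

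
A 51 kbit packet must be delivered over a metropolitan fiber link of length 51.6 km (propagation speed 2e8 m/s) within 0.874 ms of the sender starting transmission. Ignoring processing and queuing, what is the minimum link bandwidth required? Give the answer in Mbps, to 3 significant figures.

Propagation delay = 51600 / 200000000 = 0.258 ms.
Transmission budget = 0.874 − 0.258 = 0.616 ms.
R ≥ L / t_tx = 51000 bits / 0.000616 s = 82.8 Mbps.

82.8 Mbps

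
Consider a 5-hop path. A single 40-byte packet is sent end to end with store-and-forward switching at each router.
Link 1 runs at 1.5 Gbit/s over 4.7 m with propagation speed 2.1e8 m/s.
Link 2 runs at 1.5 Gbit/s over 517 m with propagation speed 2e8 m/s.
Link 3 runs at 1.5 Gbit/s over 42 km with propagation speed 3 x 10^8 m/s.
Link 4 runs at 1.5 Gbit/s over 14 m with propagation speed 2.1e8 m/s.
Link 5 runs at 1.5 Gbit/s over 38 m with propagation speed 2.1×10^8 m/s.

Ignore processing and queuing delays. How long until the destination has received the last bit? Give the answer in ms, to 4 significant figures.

L = 40 × 8 = 320 bits.
Transmission delay per hop = L/R = 320/1500000000 = 0.000213333 ms; 5 hops → 0.00106667 ms.
Propagation delays (d/s per hop): 2.2381e-05, 0.002585, 0.14, 6.66667e-05, 0.000180952 ms; sum = 0.142855 ms.
End-to-end = 0.1439 ms.

0.1439 ms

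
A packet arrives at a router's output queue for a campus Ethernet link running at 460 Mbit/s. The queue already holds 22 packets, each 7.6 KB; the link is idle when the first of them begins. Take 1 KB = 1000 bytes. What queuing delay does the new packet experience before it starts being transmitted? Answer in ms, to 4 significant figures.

Each queued packet: L/R = 60800/460000000 = 0.132174 ms.
22 queued → 2.90783 ms.
Queuing delay = 2.908 ms.

2.908 ms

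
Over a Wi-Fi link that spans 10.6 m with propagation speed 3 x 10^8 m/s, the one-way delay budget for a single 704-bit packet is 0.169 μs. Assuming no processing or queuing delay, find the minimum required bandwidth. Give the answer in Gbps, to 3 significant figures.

5.27 Gbps

Propagation delay = 10.6 / 300000000 = 0.0353333 μs.
Transmission budget = 0.169 − 0.0353333 = 0.133667 μs.
R ≥ L / t_tx = 704 bits / 1.33667e-07 s = 5.27 Gbps.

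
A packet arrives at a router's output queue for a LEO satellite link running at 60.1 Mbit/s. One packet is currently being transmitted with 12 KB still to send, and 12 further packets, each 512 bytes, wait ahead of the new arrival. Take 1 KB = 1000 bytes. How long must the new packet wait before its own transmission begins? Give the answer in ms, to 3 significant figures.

Each queued packet: L/R = 4096/60100000 = 0.0681531 ms.
12 queued → 0.817837 ms.
Plus remaining 96000 bits of current packet: 1.59734 ms.
Queuing delay = 2.42 ms.

2.42 ms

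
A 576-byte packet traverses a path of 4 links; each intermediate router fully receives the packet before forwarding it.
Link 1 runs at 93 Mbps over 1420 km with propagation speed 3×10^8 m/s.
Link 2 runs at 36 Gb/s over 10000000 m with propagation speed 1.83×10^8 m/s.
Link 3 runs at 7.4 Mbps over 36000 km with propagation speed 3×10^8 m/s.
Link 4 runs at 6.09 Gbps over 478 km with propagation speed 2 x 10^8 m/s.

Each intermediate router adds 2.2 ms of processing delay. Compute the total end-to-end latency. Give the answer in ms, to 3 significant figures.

189 ms

L = 576 × 8 = 4608 bits.
Transmission delays (L/R per hop): 0.0495484, 0.000128, 0.622703, 0.00075665 ms; sum = 0.673136 ms.
Propagation delays (d/s per hop): 4.73333, 54.6448, 120, 2.39 ms; sum = 181.768 ms.
Processing at 3 router(s): 3 × 2.2 ms = 6.6 ms.
End-to-end = 189 ms.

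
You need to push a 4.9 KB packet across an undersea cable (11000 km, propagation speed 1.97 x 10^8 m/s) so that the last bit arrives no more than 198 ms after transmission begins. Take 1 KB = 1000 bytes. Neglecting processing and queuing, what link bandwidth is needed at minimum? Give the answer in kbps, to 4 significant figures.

275.7 kbps

L = 39200 bits.
Propagation delay = 11000000 / 197000000 = 55.8376 ms.
Transmission budget = 198 − 55.8376 = 142.162 ms.
R ≥ L / t_tx = 39200 bits / 0.142162 s = 275.7 kbps.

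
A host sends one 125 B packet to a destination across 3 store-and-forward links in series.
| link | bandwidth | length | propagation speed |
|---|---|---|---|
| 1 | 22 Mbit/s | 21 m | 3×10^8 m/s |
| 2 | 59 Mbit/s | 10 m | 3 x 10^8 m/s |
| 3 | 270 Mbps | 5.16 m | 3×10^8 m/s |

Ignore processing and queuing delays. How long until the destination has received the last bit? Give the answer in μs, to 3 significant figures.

L = 125 × 8 = 1000 bits.
Transmission delays (L/R per hop): 45.4545, 16.9492, 3.7037 μs; sum = 66.1074 μs.
Propagation delays (d/s per hop): 0.07, 0.0333333, 0.0172 μs; sum = 0.120533 μs.
End-to-end = 66.2 μs.

66.2 μs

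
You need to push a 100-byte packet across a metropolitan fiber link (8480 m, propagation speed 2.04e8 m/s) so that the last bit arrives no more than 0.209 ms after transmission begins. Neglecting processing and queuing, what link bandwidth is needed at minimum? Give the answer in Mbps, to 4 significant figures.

L = 800 bits.
Propagation delay = 8480 / 204000000 = 0.0415686 ms.
Transmission budget = 0.209 − 0.0415686 = 0.167431 ms.
R ≥ L / t_tx = 800 bits / 0.000167431 s = 4.778 Mbps.

4.778 Mbps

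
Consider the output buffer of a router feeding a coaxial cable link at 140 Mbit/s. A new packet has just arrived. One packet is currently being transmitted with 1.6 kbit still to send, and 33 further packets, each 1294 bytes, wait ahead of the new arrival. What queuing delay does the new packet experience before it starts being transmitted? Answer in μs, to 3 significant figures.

2450 μs

Each queued packet: L/R = 10352/140000000 = 73.9429 μs.
33 queued → 2440.11 μs.
Plus remaining 1600 bits of current packet: 11.4286 μs.
Queuing delay = 2450 μs.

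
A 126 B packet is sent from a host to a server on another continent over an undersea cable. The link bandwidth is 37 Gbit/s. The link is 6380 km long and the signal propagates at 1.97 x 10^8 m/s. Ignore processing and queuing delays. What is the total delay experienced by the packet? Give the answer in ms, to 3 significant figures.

32.4 ms

L = 126 × 8 = 1008 bits.
Transmission delay = L/R = 1008 / 37000000000 = 2.72432e-05 ms.
Propagation delay = d/s = 6380000 m / 197000000 m/s = 32.3858 ms.
Total = 32.4 ms.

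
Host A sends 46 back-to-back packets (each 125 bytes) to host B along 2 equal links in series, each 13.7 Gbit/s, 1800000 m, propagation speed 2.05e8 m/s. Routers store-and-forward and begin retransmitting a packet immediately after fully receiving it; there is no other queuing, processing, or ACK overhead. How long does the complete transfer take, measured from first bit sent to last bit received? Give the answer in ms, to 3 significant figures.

Per-hop transmission t_tx = L/R = 1000/13700000000 = 7.29927e-05 ms.
Per-hop propagation t_prop = 1800000/2.05e+08 = 8.78049 ms.
Pipeline fill: first packet needs 2·t_tx to clear all hops; remaining 45 packets each add one t_tx.
Total = (2+46-1)·t_tx + 2·t_prop = 47·7.29927e-05 + 2·8.78049 = 17.6 ms.

17.6 ms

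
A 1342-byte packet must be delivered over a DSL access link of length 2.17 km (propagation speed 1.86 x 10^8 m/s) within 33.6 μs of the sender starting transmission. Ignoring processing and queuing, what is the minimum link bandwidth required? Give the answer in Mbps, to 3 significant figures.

L = 10736 bits.
Propagation delay = 2170 / 186000000 = 11.6667 μs.
Transmission budget = 33.6 − 11.6667 = 21.9333 μs.
R ≥ L / t_tx = 10736 bits / 2.19333e-05 s = 489 Mbps.

489 Mbps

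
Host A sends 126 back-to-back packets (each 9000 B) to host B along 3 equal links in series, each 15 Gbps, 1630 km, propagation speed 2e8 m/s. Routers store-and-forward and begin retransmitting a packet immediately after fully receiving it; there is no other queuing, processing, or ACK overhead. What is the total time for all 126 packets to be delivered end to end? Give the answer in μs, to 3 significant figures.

Per-hop transmission t_tx = L/R = 72000/15000000000 = 4.8 μs.
Per-hop propagation t_prop = 1630000/200000000 = 8150 μs.
Pipeline fill: first packet needs 3·t_tx to clear all hops; remaining 125 packets each add one t_tx.
Total = (3+126-1)·t_tx + 3·t_prop = 128·4.8 + 3·8150 = 25100 μs.

25100 μs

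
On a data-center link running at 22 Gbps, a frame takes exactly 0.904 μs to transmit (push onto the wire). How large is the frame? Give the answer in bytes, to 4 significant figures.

L = R × t_tx = 22000000000 b/s × 9.04e-07 s = 19888 bits.
In bytes: 19888 / 8 = 2486 bytes.

2486 bytes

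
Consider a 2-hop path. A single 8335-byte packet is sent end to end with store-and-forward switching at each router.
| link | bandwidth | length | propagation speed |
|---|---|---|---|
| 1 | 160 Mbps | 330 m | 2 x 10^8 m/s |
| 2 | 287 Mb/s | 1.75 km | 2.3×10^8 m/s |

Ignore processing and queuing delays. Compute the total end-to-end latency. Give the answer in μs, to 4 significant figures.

658.3 μs

L = 8335 × 8 = 66680 bits.
Transmission delays (L/R per hop): 416.75, 232.334 μs; sum = 649.084 μs.
Propagation delays (d/s per hop): 1.65, 7.6087 μs; sum = 9.2587 μs.
End-to-end = 658.3 μs.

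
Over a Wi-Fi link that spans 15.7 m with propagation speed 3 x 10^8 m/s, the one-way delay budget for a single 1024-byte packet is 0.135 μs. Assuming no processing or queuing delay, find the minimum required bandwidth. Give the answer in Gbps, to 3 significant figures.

99.1 Gbps

L = 8192 bits.
Propagation delay = 15.7 / 300000000 = 0.0523333 μs.
Transmission budget = 0.135 − 0.0523333 = 0.0826667 μs.
R ≥ L / t_tx = 8192 bits / 8.26667e-08 s = 99.1 Gbps.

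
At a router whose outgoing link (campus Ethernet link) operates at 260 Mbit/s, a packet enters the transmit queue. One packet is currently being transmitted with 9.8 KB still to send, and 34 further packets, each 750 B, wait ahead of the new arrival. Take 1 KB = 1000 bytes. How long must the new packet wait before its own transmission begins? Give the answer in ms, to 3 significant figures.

Each queued packet: L/R = 6000/260000000 = 0.0230769 ms.
34 queued → 0.784615 ms.
Plus remaining 78400 bits of current packet: 0.301538 ms.
Queuing delay = 1.09 ms.

1.09 ms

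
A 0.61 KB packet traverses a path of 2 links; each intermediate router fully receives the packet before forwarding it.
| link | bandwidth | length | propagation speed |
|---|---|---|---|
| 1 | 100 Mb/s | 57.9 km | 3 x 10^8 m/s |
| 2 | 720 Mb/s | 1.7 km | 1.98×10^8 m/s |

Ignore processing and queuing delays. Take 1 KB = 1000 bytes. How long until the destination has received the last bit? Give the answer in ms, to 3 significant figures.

0.257 ms

L = 4880 bits.
Transmission delays (L/R per hop): 0.0488, 0.00677778 ms; sum = 0.0555778 ms.
Propagation delays (d/s per hop): 0.193, 0.00858586 ms; sum = 0.201586 ms.
End-to-end = 0.257 ms.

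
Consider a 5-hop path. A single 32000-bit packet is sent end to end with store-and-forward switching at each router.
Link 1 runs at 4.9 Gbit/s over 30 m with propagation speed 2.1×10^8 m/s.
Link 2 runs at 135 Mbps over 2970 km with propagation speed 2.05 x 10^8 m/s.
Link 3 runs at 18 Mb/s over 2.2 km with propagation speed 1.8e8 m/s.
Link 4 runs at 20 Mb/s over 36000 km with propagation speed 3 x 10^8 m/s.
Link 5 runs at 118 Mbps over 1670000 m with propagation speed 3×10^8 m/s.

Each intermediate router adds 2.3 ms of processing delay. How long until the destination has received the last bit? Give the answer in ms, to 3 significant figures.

Transmission delays (L/R per hop): 0.00653061, 0.237037, 1.77778, 1.6, 0.271186 ms; sum = 3.89253 ms.
Propagation delays (d/s per hop): 0.000142857, 14.4878, 0.0122222, 120, 5.56667 ms; sum = 140.067 ms.
Processing at 4 router(s): 4 × 2.3 ms = 9.2 ms.
End-to-end = 153 ms.

153 ms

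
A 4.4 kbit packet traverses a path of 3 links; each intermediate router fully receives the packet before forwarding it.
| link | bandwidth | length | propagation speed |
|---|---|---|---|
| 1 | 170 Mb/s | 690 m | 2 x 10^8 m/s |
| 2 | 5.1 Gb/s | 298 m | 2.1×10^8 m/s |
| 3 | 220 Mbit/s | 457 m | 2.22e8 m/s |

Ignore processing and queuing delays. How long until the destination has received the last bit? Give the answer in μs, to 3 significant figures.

53.7 μs

L = 4400 bits.
Transmission delays (L/R per hop): 25.8824, 0.862745, 20 μs; sum = 46.7451 μs.
Propagation delays (d/s per hop): 3.45, 1.41905, 2.05856 μs; sum = 6.92761 μs.
End-to-end = 53.7 μs.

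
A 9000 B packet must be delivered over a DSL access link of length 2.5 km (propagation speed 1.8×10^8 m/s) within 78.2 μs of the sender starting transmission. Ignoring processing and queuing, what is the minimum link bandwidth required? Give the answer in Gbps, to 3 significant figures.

L = 72000 bits.
Propagation delay = 2500 / 180000000 = 13.8889 μs.
Transmission budget = 78.2 − 13.8889 = 64.3111 μs.
R ≥ L / t_tx = 72000 bits / 6.43111e-05 s = 1.12 Gbps.

1.12 Gbps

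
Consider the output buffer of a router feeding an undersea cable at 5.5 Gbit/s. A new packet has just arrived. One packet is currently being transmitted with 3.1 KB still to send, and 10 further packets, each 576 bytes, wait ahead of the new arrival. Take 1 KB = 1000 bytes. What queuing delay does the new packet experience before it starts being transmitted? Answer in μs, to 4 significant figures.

Each queued packet: L/R = 4608/5500000000 = 0.837818 μs.
10 queued → 8.37818 μs.
Plus remaining 24800 bits of current packet: 4.50909 μs.
Queuing delay = 12.89 μs.

12.89 μs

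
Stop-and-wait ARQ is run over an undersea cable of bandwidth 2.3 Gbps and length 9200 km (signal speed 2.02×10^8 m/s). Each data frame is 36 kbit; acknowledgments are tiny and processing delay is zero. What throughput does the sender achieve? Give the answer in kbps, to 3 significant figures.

395 kbps

t_tx = L/R = 36000/2300000000 = 1.56522e-05 s.
t_prop = 9200000/202000000 = 0.0455446 s; RTT = 0.0910891 s.
Cycle = t_tx + RTT = 0.0911048 s.
Throughput = L / cycle = 36000 / 0.0911048 = 395 kbps.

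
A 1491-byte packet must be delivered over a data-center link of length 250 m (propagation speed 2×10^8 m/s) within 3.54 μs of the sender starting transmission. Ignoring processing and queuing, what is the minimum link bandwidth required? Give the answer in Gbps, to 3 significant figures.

5.21 Gbps

L = 11928 bits.
Propagation delay = 250 / 200000000 = 1.25 μs.
Transmission budget = 3.54 − 1.25 = 2.29 μs.
R ≥ L / t_tx = 11928 bits / 2.29e-06 s = 5.21 Gbps.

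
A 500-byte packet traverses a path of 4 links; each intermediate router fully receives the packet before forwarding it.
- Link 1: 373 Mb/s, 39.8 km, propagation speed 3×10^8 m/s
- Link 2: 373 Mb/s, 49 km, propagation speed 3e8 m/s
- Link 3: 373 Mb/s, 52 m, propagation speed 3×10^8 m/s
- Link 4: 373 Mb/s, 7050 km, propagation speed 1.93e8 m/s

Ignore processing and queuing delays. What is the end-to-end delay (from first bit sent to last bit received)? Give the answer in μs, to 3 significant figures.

36900 μs

L = 500 × 8 = 4000 bits.
Transmission delay per hop = L/R = 4000/373000000 = 10.7239 μs; 4 hops → 42.8954 μs.
Propagation delays (d/s per hop): 132.667, 163.333, 0.173333, 36528.5 μs; sum = 36824.7 μs.
End-to-end = 36900 μs.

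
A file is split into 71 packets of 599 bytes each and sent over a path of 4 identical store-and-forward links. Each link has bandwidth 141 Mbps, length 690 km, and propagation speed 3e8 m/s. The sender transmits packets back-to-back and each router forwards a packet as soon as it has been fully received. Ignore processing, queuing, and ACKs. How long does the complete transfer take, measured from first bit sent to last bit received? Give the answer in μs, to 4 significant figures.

Per-hop transmission t_tx = L/R = 4792/141000000 = 33.9858 μs.
Per-hop propagation t_prop = 690000/300000000 = 2300 μs.
Pipeline fill: first packet needs 4·t_tx to clear all hops; remaining 70 packets each add one t_tx.
Total = (4+71-1)·t_tx + 4·t_prop = 74·33.9858 + 4·2300 = 11710 μs.

11710 μs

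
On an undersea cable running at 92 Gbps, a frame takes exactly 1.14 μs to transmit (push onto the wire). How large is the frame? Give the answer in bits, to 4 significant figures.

104900 bits

L = R × t_tx = 92000000000 b/s × 1.14e-06 s = 104880 bits.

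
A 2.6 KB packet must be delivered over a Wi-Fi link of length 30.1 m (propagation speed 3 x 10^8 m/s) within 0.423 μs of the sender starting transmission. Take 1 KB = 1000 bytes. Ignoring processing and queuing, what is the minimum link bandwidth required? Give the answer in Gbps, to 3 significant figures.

64.5 Gbps

L = 20800 bits.
Propagation delay = 30.1 / 300000000 = 0.100333 μs.
Transmission budget = 0.423 − 0.100333 = 0.322667 μs.
R ≥ L / t_tx = 20800 bits / 3.22667e-07 s = 64.5 Gbps.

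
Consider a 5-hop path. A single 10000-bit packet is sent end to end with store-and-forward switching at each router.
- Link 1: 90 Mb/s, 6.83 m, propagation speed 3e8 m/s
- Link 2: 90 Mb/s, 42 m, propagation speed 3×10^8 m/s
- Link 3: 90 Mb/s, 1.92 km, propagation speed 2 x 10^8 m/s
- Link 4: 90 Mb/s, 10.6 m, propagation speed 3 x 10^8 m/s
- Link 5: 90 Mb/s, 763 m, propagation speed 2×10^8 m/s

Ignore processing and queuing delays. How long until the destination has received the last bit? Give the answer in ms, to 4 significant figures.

0.5692 ms

Transmission delay per hop = L/R = 10000/90000000 = 0.111111 ms; 5 hops → 0.555556 ms.
Propagation delays (d/s per hop): 2.27667e-05, 0.00014, 0.0096, 3.53333e-05, 0.003815 ms; sum = 0.0136131 ms.
End-to-end = 0.5692 ms.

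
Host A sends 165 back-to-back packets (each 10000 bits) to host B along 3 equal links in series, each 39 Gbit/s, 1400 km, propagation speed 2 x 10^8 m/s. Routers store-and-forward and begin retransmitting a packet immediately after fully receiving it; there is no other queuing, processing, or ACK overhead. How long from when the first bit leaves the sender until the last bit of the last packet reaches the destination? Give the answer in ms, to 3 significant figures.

Per-hop transmission t_tx = L/R = 10000/39000000000 = 0.00025641 ms.
Per-hop propagation t_prop = 1400000/200000000 = 7 ms.
Pipeline fill: first packet needs 3·t_tx to clear all hops; remaining 164 packets each add one t_tx.
Total = (3+165-1)·t_tx + 3·t_prop = 167·0.00025641 + 3·7 = 21.0 ms.

21.0 ms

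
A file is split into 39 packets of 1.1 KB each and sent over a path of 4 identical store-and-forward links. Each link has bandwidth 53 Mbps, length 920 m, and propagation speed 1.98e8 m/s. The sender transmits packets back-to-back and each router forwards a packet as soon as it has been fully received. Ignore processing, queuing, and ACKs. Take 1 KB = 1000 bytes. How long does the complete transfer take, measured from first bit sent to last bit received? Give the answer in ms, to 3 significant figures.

6.99 ms

Per-hop transmission t_tx = L/R = 8800/53000000 = 0.166038 ms.
Per-hop propagation t_prop = 920/198000000 = 0.00464646 ms.
Pipeline fill: first packet needs 4·t_tx to clear all hops; remaining 38 packets each add one t_tx.
Total = (4+39-1)·t_tx + 4·t_prop = 42·0.166038 + 4·0.00464646 = 6.99 ms.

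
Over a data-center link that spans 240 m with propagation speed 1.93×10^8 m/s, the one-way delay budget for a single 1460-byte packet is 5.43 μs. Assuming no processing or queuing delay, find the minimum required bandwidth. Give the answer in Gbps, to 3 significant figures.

2.79 Gbps

L = 11680 bits.
Propagation delay = 240 / 193000000 = 1.24352 μs.
Transmission budget = 5.43 − 1.24352 = 4.18648 μs.
R ≥ L / t_tx = 11680 bits / 4.18648e-06 s = 2.79 Gbps.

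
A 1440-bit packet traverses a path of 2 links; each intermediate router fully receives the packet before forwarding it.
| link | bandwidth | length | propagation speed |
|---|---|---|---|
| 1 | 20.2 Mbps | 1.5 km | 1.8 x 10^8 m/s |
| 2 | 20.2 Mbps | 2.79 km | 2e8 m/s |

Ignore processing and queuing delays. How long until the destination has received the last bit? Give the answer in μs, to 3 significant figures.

165 μs

Transmission delay per hop = L/R = 1440/20200000 = 71.2871 μs; 2 hops → 142.574 μs.
Propagation delays (d/s per hop): 8.33333, 13.95 μs; sum = 22.2833 μs.
End-to-end = 165 μs.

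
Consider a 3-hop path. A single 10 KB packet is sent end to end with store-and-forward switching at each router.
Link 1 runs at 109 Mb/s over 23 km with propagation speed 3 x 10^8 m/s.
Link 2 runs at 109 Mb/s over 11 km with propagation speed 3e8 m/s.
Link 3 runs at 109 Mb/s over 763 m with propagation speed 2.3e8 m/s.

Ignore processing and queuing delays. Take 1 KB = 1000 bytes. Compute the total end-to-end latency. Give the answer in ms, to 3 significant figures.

2.32 ms

L = 80000 bits.
Transmission delay per hop = L/R = 80000/109000000 = 0.733945 ms; 3 hops → 2.20183 ms.
Propagation delays (d/s per hop): 0.0766667, 0.0366667, 0.00331739 ms; sum = 0.116651 ms.
End-to-end = 2.32 ms.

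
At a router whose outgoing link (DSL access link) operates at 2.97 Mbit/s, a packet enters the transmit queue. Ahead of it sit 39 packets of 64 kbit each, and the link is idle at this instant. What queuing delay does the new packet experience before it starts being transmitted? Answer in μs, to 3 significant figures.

840000 μs

Each queued packet: L/R = 64000/2970000 = 21548.8 μs.
39 queued → 840404 μs.
Queuing delay = 840000 μs.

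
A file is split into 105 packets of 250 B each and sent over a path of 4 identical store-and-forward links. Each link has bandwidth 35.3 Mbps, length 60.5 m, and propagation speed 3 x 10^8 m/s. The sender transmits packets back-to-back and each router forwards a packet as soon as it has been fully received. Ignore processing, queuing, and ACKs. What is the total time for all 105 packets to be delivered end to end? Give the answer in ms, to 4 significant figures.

6.120 ms

Per-hop transmission t_tx = L/R = 2000/35300000 = 0.0566572 ms.
Per-hop propagation t_prop = 60.5/300000000 = 0.000201667 ms.
Pipeline fill: first packet needs 4·t_tx to clear all hops; remaining 104 packets each add one t_tx.
Total = (4+105-1)·t_tx + 4·t_prop = 108·0.0566572 + 4·0.000201667 = 6.120 ms.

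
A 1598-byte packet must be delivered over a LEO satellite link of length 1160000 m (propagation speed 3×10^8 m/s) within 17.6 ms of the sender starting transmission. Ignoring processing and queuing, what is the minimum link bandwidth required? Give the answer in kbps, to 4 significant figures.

L = 12784 bits.
Propagation delay = 1160000 / 300000000 = 3.86667 ms.
Transmission budget = 17.6 − 3.86667 = 13.7333 ms.
R ≥ L / t_tx = 12784 bits / 0.0137333 s = 930.9 kbps.

930.9 kbps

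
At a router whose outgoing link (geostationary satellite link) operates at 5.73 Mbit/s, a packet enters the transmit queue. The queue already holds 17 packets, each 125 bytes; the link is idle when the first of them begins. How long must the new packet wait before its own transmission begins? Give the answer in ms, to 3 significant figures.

2.97 ms

Each queued packet: L/R = 1000/5730000 = 0.17452 ms.
17 queued → 2.96684 ms.
Queuing delay = 2.97 ms.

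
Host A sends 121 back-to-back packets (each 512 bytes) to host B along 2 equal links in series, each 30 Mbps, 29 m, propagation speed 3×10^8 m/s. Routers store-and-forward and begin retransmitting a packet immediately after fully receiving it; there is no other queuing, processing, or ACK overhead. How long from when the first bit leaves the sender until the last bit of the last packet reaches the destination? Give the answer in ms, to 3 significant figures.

16.7 ms

Per-hop transmission t_tx = L/R = 4096/30000000 = 0.136533 ms.
Per-hop propagation t_prop = 29/300000000 = 9.66667e-05 ms.
Pipeline fill: first packet needs 2·t_tx to clear all hops; remaining 120 packets each add one t_tx.
Total = (2+121-1)·t_tx + 2·t_prop = 122·0.136533 + 2·9.66667e-05 = 16.7 ms.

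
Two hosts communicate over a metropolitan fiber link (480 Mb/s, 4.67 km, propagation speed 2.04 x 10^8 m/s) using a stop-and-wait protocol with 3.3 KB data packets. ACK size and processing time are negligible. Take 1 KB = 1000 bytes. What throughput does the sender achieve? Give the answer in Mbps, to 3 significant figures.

t_tx = L/R = 26400/480000000 = 5.5e-05 s.
t_prop = 4670/204000000 = 2.28922e-05 s; RTT = 4.57843e-05 s.
Cycle = t_tx + RTT = 0.000100784 s.
Throughput = L / cycle = 26400 / 0.000100784 = 262 Mbps.

262 Mbps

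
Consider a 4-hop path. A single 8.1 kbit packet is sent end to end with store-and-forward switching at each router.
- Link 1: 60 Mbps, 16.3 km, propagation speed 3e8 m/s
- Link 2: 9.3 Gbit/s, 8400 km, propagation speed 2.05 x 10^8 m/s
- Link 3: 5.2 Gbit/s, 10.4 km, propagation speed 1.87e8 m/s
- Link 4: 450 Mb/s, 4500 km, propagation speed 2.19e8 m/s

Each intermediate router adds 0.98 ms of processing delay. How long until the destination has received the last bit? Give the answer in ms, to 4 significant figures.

64.73 ms

L = 8100 bits.
Transmission delays (L/R per hop): 0.135, 0.000870968, 0.00155769, 0.018 ms; sum = 0.155429 ms.
Propagation delays (d/s per hop): 0.0543333, 40.9756, 0.055615, 20.5479 ms; sum = 61.6335 ms.
Processing at 3 router(s): 3 × 0.98 ms = 2.94 ms.
End-to-end = 64.73 ms.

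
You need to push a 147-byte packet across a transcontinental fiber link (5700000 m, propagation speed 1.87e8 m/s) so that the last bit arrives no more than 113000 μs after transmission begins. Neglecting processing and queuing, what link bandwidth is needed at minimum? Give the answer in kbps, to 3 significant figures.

L = 1176 bits.
Propagation delay = 5700000 / 187000000 = 30481.3 μs.
Transmission budget = 113000 − 30481.3 = 82518.7 μs.
R ≥ L / t_tx = 1176 bits / 0.0825187 s = 14.3 kbps.

14.3 kbps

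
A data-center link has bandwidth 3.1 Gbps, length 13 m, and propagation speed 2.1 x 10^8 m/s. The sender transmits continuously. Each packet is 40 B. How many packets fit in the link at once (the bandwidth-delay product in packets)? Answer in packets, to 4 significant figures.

Propagation delay = 13 / 210000000 = 6.19048e-08 s.
BDP = R × t_prop = 3100000000 × 6.19048e-08 = 191.905 bits.
In packets of 320 bits: 0.5997 packets.

0.5997 packets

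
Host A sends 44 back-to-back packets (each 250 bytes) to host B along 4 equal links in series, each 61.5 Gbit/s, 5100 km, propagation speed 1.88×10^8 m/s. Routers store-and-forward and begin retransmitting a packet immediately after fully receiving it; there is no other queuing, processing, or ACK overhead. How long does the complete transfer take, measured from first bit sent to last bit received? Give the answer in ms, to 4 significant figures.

108.5 ms

Per-hop transmission t_tx = L/R = 2000/61500000000 = 3.25203e-05 ms.
Per-hop propagation t_prop = 5100000/188000000 = 27.1277 ms.
Pipeline fill: first packet needs 4·t_tx to clear all hops; remaining 43 packets each add one t_tx.
Total = (4+44-1)·t_tx + 4·t_prop = 47·3.25203e-05 + 4·27.1277 = 108.5 ms.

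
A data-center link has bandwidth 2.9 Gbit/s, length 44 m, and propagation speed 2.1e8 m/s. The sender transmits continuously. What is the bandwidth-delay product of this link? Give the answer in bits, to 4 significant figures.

Propagation delay = 44 / 210000000 = 2.09524e-07 s.
BDP = R × t_prop = 2900000000 × 2.09524e-07 = 607.619 bits.

607.6 bits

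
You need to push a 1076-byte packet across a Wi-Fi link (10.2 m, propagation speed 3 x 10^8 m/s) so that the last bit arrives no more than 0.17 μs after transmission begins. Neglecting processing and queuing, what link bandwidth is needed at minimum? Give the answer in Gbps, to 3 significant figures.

63.3 Gbps

L = 8608 bits.
Propagation delay = 10.2 / 300000000 = 0.034 μs.
Transmission budget = 0.17 − 0.034 = 0.136 μs.
R ≥ L / t_tx = 8608 bits / 1.36e-07 s = 63.3 Gbps.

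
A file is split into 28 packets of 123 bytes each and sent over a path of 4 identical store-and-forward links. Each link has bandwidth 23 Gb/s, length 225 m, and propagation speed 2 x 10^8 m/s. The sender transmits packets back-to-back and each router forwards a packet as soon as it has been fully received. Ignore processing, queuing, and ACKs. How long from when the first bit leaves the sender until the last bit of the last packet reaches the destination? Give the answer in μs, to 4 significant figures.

Per-hop transmission t_tx = L/R = 984/23000000000 = 0.0427826 μs.
Per-hop propagation t_prop = 225/200000000 = 1.125 μs.
Pipeline fill: first packet needs 4·t_tx to clear all hops; remaining 27 packets each add one t_tx.
Total = (4+28-1)·t_tx + 4·t_prop = 31·0.0427826 + 4·1.125 = 5.826 μs.

5.826 μs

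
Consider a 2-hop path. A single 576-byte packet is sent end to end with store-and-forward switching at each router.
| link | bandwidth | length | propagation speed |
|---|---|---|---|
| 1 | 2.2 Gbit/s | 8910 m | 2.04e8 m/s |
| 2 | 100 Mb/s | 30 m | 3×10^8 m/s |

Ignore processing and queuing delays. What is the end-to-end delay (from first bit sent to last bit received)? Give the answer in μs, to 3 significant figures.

92.0 μs

L = 576 × 8 = 4608 bits.
Transmission delays (L/R per hop): 2.09455, 46.08 μs; sum = 48.1745 μs.
Propagation delays (d/s per hop): 43.6765, 0.1 μs; sum = 43.7765 μs.
End-to-end = 92.0 μs.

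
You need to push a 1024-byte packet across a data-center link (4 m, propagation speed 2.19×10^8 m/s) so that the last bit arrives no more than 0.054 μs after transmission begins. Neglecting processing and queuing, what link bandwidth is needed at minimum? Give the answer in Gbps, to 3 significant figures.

229 Gbps

L = 8192 bits.
Propagation delay = 4 / 219000000 = 0.0182648 μs.
Transmission budget = 0.054 − 0.0182648 = 0.0357352 μs.
R ≥ L / t_tx = 8192 bits / 3.57352e-08 s = 229 Gbps.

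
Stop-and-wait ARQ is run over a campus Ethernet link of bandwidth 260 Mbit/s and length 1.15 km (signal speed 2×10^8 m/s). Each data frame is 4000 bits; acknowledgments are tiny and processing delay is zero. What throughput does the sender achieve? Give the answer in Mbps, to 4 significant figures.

148.8 Mbps

t_tx = L/R = 4000/260000000 = 1.53846e-05 s.
t_prop = 1150/200000000 = 5.75e-06 s; RTT = 1.15e-05 s.
Cycle = t_tx + RTT = 2.68846e-05 s.
Throughput = L / cycle = 4000 / 2.68846e-05 = 148.8 Mbps.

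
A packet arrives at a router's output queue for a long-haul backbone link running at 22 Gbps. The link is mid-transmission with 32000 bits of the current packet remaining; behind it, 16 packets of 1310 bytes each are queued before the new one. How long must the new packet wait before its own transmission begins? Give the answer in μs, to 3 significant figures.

9.08 μs

Each queued packet: L/R = 10480/22000000000 = 0.476364 μs.
16 queued → 7.62182 μs.
Plus remaining 32000 bits of current packet: 1.45455 μs.
Queuing delay = 9.08 μs.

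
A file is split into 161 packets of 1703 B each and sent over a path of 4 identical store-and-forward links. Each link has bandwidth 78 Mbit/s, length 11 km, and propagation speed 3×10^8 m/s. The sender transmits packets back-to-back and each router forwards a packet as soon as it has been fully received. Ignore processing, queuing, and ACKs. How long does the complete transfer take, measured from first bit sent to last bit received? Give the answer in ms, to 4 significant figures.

28.79 ms

Per-hop transmission t_tx = L/R = 13624/78000000 = 0.174667 ms.
Per-hop propagation t_prop = 11000/300000000 = 0.0366667 ms.
Pipeline fill: first packet needs 4·t_tx to clear all hops; remaining 160 packets each add one t_tx.
Total = (4+161-1)·t_tx + 4·t_prop = 164·0.174667 + 4·0.0366667 = 28.79 ms.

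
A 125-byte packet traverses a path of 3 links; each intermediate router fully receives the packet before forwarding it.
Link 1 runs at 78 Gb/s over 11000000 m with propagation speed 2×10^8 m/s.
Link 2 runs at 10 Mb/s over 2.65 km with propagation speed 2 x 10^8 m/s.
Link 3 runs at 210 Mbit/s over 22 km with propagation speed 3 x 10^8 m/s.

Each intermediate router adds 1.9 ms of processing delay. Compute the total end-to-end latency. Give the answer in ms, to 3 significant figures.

59.0 ms

L = 125 × 8 = 1000 bits.
Transmission delays (L/R per hop): 1.28205e-05, 0.1, 0.0047619 ms; sum = 0.104775 ms.
Propagation delays (d/s per hop): 55, 0.01325, 0.0733333 ms; sum = 55.0866 ms.
Processing at 2 router(s): 2 × 1.9 ms = 3.8 ms.
End-to-end = 59.0 ms.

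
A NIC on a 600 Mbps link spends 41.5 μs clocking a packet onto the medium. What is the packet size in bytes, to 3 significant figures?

L = R × t_tx = 600000000 b/s × 4.15e-05 s = 24900 bits.
In bytes: 24900 / 8 = 3110 bytes.

3110 bytes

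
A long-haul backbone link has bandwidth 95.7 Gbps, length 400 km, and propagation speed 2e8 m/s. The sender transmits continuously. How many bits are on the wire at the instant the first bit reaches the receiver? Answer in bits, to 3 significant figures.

191000000 bits

Propagation delay = 400000 / 200000000 = 0.002 s.
BDP = R × t_prop = 95700000000 × 0.002 = 191400000 bits.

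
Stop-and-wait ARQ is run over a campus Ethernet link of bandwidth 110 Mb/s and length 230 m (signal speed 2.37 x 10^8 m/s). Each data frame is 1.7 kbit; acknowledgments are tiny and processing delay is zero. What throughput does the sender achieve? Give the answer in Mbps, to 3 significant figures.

97.7 Mbps

t_tx = L/R = 1700/110000000 = 1.54545e-05 s.
t_prop = 230/237000000 = 9.70464e-07 s; RTT = 1.94093e-06 s.
Cycle = t_tx + RTT = 1.73955e-05 s.
Throughput = L / cycle = 1700 / 1.73955e-05 = 97.7 Mbps.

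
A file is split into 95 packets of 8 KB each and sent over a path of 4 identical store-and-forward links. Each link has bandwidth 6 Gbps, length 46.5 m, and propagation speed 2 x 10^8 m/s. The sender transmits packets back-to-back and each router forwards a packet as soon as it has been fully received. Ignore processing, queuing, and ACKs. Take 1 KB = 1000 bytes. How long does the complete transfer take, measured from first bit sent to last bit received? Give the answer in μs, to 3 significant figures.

Per-hop transmission t_tx = L/R = 64000/6000000000 = 10.6667 μs.
Per-hop propagation t_prop = 46.5/200000000 = 0.2325 μs.
Pipeline fill: first packet needs 4·t_tx to clear all hops; remaining 94 packets each add one t_tx.
Total = (4+95-1)·t_tx + 4·t_prop = 98·10.6667 + 4·0.2325 = 1050 μs.

1050 μs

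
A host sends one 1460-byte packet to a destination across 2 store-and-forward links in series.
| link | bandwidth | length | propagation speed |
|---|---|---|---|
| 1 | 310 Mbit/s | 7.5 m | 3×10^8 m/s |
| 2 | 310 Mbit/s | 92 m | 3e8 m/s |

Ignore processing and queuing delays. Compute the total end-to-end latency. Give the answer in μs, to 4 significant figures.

75.69 μs

L = 1460 × 8 = 11680 bits.
Transmission delay per hop = L/R = 11680/310000000 = 37.6774 μs; 2 hops → 75.3548 μs.
Propagation delays (d/s per hop): 0.025, 0.306667 μs; sum = 0.331667 μs.
End-to-end = 75.69 μs.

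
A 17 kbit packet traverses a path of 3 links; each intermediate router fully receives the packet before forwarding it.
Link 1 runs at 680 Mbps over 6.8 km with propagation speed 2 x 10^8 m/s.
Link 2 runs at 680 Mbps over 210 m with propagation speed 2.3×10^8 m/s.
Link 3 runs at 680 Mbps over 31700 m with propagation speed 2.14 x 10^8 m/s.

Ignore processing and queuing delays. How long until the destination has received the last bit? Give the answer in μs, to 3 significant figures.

258 μs

L = 17000 bits.
Transmission delay per hop = L/R = 17000/680000000 = 25 μs; 3 hops → 75 μs.
Propagation delays (d/s per hop): 34, 0.913043, 148.131 μs; sum = 183.044 μs.
End-to-end = 258 μs.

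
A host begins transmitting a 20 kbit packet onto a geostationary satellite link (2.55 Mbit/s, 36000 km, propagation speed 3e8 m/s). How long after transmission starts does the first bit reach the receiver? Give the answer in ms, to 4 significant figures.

120.0 ms

First bit experiences only propagation delay: d/s = 36000000/300000000 = 120.0 ms.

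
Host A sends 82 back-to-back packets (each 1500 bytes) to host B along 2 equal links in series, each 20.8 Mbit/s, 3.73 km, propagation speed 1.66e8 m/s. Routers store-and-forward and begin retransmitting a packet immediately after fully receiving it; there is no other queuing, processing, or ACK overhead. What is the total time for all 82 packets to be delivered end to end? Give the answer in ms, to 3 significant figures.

Per-hop transmission t_tx = L/R = 12000/20800000 = 0.576923 ms.
Per-hop propagation t_prop = 3730/166000000 = 0.0224699 ms.
Pipeline fill: first packet needs 2·t_tx to clear all hops; remaining 81 packets each add one t_tx.
Total = (2+82-1)·t_tx + 2·t_prop = 83·0.576923 + 2·0.0224699 = 47.9 ms.

47.9 ms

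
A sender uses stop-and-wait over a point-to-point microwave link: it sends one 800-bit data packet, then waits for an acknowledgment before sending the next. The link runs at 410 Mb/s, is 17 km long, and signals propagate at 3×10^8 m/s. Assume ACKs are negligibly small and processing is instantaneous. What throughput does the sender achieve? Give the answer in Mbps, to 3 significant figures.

t_tx = L/R = 800/410000000 = 1.95122e-06 s.
t_prop = 17000/300000000 = 5.66667e-05 s; RTT = 0.000113333 s.
Cycle = t_tx + RTT = 0.000115285 s.
Throughput = L / cycle = 800 / 0.000115285 = 6.94 Mbps.

6.94 Mbps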